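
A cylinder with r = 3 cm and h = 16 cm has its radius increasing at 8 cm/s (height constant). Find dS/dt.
352π cm²/s

S = 2πrh + 2πr² (lateral + bases)
dS/dt = (2πh + 4πr)·dr/dt = (2π·16 + 4π·3)·8
= 352π cm²/s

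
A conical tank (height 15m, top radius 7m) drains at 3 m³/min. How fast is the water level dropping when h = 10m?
27/(196π) ≈ 0.04385 m/min

r/h = 7/15, so r = (7/15)h
V = (1/3)πr²h = (1/3)π((7/15)h)²h = (49/675)πh³
dV/dh = (49/225)πh²
dh/dt = (dV/dt)/(dV/dh) = -3/((49/225)π·10²) = -27/(196π) m/min
The level is dropping at 27/(196π) ≈ 0.04385 m/min.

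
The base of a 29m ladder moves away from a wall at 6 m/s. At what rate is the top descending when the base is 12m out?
72√697/697 ≈ 2.727 m/s

x² + y² = 29²
2x·dx/dt + 2y·dy/dt = 0
dy/dt = -x/y · dx/dt = -12/√697 · 6 = -72√697/697 m/s
The top is descending at 72√697/697 ≈ 2.727 m/s.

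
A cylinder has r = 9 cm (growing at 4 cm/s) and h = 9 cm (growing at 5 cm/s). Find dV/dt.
1053π cm³/s

V = πr²h
dV/dt = 2πrh·dr/dt + πr²·dh/dt
= 2π(9)(9)(4) + π(9)²(5)
= 1053π cm³/s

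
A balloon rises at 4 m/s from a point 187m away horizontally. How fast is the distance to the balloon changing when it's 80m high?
320√41369/41369 ≈ 1.573 m/s

z² = 187² + y²
z = √(187² + 80²) = √41369
dz/dt = y/z · dy/dt = 80/√41369 · 4 = 320√41369/41369 ≈ 1.573 m/s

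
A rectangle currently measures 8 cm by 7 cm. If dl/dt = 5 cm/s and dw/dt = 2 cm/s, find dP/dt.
14 cm/s

P = 2(l + w)
dP/dt = 2(dl/dt + dw/dt) = 2(5 + 2) = 14 cm/s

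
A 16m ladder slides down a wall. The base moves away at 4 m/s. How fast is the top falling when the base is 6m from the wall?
12√55/55 ≈ 1.618 m/s

x² + y² = 16²
2x·dx/dt + 2y·dy/dt = 0
dy/dt = -x/y · dx/dt = -6/(2√55) · 4 = -12√55/55 m/s
The top is descending at 12√55/55 ≈ 1.618 m/s.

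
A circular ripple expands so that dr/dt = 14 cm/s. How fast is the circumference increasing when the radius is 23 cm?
28π cm/s

C = 2πr
dC/dt = 2π · dr/dt = 2π · 14 = 28π cm/s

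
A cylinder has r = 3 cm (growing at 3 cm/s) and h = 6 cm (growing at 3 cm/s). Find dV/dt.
135π cm³/s

V = πr²h
dV/dt = 2πrh·dr/dt + πr²·dh/dt
= 2π(3)(6)(3) + π(3)²(3)
= 135π cm³/s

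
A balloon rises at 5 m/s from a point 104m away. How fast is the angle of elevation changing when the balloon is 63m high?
0.035171 rad/s

tan(θ) = y/104
sec²(θ) · dθ/dt = (1/104) · dy/dt
dθ/dt = cos²(θ)/104 · 5 = 104/(104² + 63²) · 5
dθ/dt = 0.035171 rad/s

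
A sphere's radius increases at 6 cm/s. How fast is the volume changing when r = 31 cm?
23064π cm³/s

V = (4/3)πr³
dV/dt = dV/dr · dr/dt = 4πr² · 6
At r = 31: dV/dt = 23064π cm³/s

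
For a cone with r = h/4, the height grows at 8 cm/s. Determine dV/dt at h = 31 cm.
961π/2 cm³/s

V = (1/3)π(h/4)²h = πh³/48
dV/dt = πh²/16 · 8
At h = 31: dV/dt = 961π/2 cm³/s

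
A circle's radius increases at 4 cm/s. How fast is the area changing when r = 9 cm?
72π cm²/s

A = πr²
dA/dt = 2πr · dr/dt = 2π(9)(4) = 72π cm²/s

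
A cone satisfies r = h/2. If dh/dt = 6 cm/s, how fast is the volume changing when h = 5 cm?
75π/2 cm³/s

V = (1/3)π(h/2)²h = πh³/12
dV/dt = πh²/4 · 6
At h = 5: dV/dt = 75π/2 cm³/s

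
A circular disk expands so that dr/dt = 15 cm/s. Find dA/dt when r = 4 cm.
120π cm²/s

A = πr²
dA/dt = 2πr · dr/dt = 2π(4)(15) = 120π cm²/s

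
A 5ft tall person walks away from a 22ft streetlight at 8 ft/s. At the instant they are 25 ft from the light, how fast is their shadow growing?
40/17 ft/s

By similar triangles: 22/(x+s) = 5/s
Solving: s = 5x/17
ds/dt = 5/17 · dx/dt = 5/17 · 8 = 40/17 ft/s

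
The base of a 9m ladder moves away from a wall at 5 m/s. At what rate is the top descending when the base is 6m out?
2√5 ≈ 4.472 m/s

x² + y² = 9²
2x·dx/dt + 2y·dy/dt = 0
dy/dt = -x/y · dx/dt = -6/(3√5) · 5 = -2√5 m/s
The top is descending at 2√5 ≈ 4.472 m/s.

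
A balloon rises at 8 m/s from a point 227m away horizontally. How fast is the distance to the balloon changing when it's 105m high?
420√62554/31277 ≈ 3.359 m/s

z² = 227² + y²
z = √(227² + 105²) = √62554
dz/dt = y/z · dy/dt = 105/√62554 · 8 = 420√62554/31277 ≈ 3.359 m/s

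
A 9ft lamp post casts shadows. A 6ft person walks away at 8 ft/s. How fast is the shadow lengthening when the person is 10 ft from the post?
16 ft/s

By similar triangles: 9/(x+s) = 6/s
Solving: s = 6x/3
ds/dt = 6/3 · dx/dt = 2 · 8 = 16 ft/s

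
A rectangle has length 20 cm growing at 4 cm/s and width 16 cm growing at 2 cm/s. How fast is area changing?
104 cm²/s

A = lw
dA/dt = w·dl/dt + l·dw/dt = 16·4 + 20·2 = 104 cm²/s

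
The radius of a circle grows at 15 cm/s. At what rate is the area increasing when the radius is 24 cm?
720π cm²/s

A = πr²
dA/dt = 2πr · dr/dt = 2π(24)(15) = 720π cm²/s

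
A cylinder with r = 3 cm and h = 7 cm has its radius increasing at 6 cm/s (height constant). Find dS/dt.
156π cm²/s

S = 2πrh + 2πr² (lateral + bases)
dS/dt = (2πh + 4πr)·dr/dt = (2π·7 + 4π·3)·6
= 156π cm²/s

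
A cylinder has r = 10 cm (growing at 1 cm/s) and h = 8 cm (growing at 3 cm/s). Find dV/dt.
460π cm³/s

V = πr²h
dV/dt = 2πrh·dr/dt + πr²·dh/dt
= 2π(10)(8)(1) + π(10)²(3)
= 460π cm³/s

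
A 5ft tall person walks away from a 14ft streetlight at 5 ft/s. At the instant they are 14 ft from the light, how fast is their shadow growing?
25/9 ft/s

By similar triangles: 14/(x+s) = 5/s
Solving: s = 5x/9
ds/dt = 5/9 · dx/dt = 5/9 · 5 = 25/9 ft/s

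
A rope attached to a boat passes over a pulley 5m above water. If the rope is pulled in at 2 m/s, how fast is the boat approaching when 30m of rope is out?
12√35/35 ≈ 2.028 m/s

rope² = x² + 5²
x = √(30² - 5²) = 5√35
dx/dt = (rope/x) · d(rope)/dt = (30/(5√35)) · (-2) = -12√35/35 m/s
The boat approaches at 12√35/35 ≈ 2.028 m/s.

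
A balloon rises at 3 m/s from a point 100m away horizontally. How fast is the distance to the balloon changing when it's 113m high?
339√22769/22769 ≈ 2.247 m/s

z² = 100² + y²
z = √(100² + 113²) = √22769
dz/dt = y/z · dy/dt = 113/√22769 · 3 = 339√22769/22769 ≈ 2.247 m/s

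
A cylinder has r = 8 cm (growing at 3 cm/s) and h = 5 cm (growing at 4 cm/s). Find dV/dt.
496π cm³/s

V = πr²h
dV/dt = 2πrh·dr/dt + πr²·dh/dt
= 2π(8)(5)(3) + π(8)²(4)
= 496π cm³/s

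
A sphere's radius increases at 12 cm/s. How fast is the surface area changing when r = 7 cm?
672π cm²/s

S = 4πr²
dS/dt = dS/dr · dr/dt = 8πr · 12
At r = 7: dS/dt = 672π cm²/s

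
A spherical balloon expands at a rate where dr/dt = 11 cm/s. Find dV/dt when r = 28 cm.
34496π cm³/s

V = (4/3)πr³
dV/dt = dV/dr · dr/dt = 4πr² · 11
At r = 28: dV/dt = 34496π cm³/s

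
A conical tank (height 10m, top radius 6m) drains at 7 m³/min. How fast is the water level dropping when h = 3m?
175/(81π) ≈ 0.6877 m/min

r/h = 6/10, so r = (3/5)h
V = (1/3)πr²h = (1/3)π((3/5)h)²h = (3/25)πh³
dV/dh = (9/25)πh²
dh/dt = (dV/dt)/(dV/dh) = -7/((9/25)π·3²) = -175/(81π) m/min
The level is dropping at 175/(81π) ≈ 0.6877 m/min.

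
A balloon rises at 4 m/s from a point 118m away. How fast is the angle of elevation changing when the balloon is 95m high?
0.020567 rad/s

tan(θ) = y/118
sec²(θ) · dθ/dt = (1/118) · dy/dt
dθ/dt = cos²(θ)/118 · 4 = 118/(118² + 95²) · 4
dθ/dt = 0.020567 rad/s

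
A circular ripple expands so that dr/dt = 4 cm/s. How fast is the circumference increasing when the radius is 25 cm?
8π cm/s

C = 2πr
dC/dt = 2π · dr/dt = 2π · 4 = 8π cm/s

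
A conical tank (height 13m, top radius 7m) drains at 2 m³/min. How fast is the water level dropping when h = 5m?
338/(1225π) ≈ 0.08783 m/min

r/h = 7/13, so r = (7/13)h
V = (1/3)πr²h = (1/3)π((7/13)h)²h = (49/507)πh³
dV/dh = (49/169)πh²
dh/dt = (dV/dt)/(dV/dh) = -2/((49/169)π·5²) = -338/(1225π) m/min
The level is dropping at 338/(1225π) ≈ 0.08783 m/min.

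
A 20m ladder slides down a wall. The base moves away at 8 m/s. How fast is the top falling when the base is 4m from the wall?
2√6/3 ≈ 1.633 m/s

x² + y² = 20²
2x·dx/dt + 2y·dy/dt = 0
dy/dt = -x/y · dx/dt = -4/(8√6) · 8 = -2√6/3 m/s
The top is descending at 2√6/3 ≈ 1.633 m/s.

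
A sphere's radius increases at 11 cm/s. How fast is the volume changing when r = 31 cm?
42284π cm³/s

V = (4/3)πr³
dV/dt = dV/dr · dr/dt = 4πr² · 11
At r = 31: dV/dt = 42284π cm³/s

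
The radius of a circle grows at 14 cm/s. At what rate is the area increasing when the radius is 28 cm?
784π cm²/s

A = πr²
dA/dt = 2πr · dr/dt = 2π(28)(14) = 784π cm²/s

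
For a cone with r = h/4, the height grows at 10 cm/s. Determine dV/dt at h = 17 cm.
1445π/8 cm³/s

V = (1/3)π(h/4)²h = πh³/48
dV/dt = πh²/16 · 10
At h = 17: dV/dt = 1445π/8 cm³/s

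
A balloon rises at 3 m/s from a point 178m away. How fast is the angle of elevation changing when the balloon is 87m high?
0.013604 rad/s

tan(θ) = y/178
sec²(θ) · dθ/dt = (1/178) · dy/dt
dθ/dt = cos²(θ)/178 · 3 = 178/(178² + 87²) · 3
dθ/dt = 0.013604 rad/s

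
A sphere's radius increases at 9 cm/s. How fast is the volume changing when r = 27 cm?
26244π cm³/s

V = (4/3)πr³
dV/dt = dV/dr · dr/dt = 4πr² · 9
At r = 27: dV/dt = 26244π cm³/s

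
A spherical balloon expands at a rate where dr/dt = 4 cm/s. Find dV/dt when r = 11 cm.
1936π cm³/s

V = (4/3)πr³
dV/dt = dV/dr · dr/dt = 4πr² · 4
At r = 11: dV/dt = 1936π cm³/s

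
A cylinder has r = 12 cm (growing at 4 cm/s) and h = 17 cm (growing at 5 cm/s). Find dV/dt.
2352π cm³/s

V = πr²h
dV/dt = 2πrh·dr/dt + πr²·dh/dt
= 2π(12)(17)(4) + π(12)²(5)
= 2352π cm³/s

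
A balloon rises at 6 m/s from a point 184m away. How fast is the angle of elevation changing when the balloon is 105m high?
0.024598 rad/s

tan(θ) = y/184
sec²(θ) · dθ/dt = (1/184) · dy/dt
dθ/dt = cos²(θ)/184 · 6 = 184/(184² + 105²) · 6
dθ/dt = 0.024598 rad/s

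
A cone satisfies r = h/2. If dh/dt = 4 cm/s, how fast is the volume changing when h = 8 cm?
64π cm³/s

V = (1/3)π(h/2)²h = πh³/12
dV/dt = πh²/4 · 4
At h = 8: dV/dt = 64π cm³/s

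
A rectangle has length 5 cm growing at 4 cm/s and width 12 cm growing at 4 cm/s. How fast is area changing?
68 cm²/s

A = lw
dA/dt = w·dl/dt + l·dw/dt = 12·4 + 5·4 = 68 cm²/s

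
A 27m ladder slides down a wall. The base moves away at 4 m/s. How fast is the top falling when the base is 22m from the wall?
88√5/35 ≈ 5.622 m/s

x² + y² = 27²
2x·dx/dt + 2y·dy/dt = 0
dy/dt = -x/y · dx/dt = -22/(7√5) · 4 = -88√5/35 m/s
The top is descending at 88√5/35 ≈ 5.622 m/s.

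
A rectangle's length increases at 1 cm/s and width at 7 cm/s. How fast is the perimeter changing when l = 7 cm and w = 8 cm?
16 cm/s

P = 2(l + w)
dP/dt = 2(dl/dt + dw/dt) = 2(1 + 7) = 16 cm/s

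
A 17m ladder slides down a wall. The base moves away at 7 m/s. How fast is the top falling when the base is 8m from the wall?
56/15 ≈ 3.733 m/s

x² + y² = 17²
2x·dx/dt + 2y·dy/dt = 0
dy/dt = -x/y · dx/dt = -8/15 · 7 = -56/15 m/s
The top is descending at 56/15 ≈ 3.733 m/s.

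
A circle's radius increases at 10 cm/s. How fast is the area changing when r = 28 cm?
560π cm²/s

A = πr²
dA/dt = 2πr · dr/dt = 2π(28)(10) = 560π cm²/s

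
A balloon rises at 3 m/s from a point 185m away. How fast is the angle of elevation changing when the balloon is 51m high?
0.015071 rad/s

tan(θ) = y/185
sec²(θ) · dθ/dt = (1/185) · dy/dt
dθ/dt = cos²(θ)/185 · 3 = 185/(185² + 51²) · 3
dθ/dt = 0.015071 rad/s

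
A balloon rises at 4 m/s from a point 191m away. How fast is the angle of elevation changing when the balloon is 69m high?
0.018525 rad/s

tan(θ) = y/191
sec²(θ) · dθ/dt = (1/191) · dy/dt
dθ/dt = cos²(θ)/191 · 4 = 191/(191² + 69²) · 4
dθ/dt = 0.018525 rad/s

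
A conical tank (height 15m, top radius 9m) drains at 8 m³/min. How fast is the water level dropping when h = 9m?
200/(729π) ≈ 0.08733 m/min

r/h = 9/15, so r = (3/5)h
V = (1/3)πr²h = (1/3)π((3/5)h)²h = (3/25)πh³
dV/dh = (9/25)πh²
dh/dt = (dV/dt)/(dV/dh) = -8/((9/25)π·9²) = -200/(729π) m/min
The level is dropping at 200/(729π) ≈ 0.08733 m/min.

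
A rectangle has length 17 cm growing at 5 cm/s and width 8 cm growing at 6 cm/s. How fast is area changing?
142 cm²/s

A = lw
dA/dt = w·dl/dt + l·dw/dt = 8·5 + 17·6 = 142 cm²/s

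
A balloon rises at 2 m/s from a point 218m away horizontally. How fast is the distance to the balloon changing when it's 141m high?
282√67405/67405 ≈ 1.086 m/s

z² = 218² + y²
z = √(218² + 141²) = √67405
dz/dt = y/z · dy/dt = 141/√67405 · 2 = 282√67405/67405 ≈ 1.086 m/s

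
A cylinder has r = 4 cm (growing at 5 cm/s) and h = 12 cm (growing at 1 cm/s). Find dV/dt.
496π cm³/s

V = πr²h
dV/dt = 2πrh·dr/dt + πr²·dh/dt
= 2π(4)(12)(5) + π(4)²(1)
= 496π cm³/s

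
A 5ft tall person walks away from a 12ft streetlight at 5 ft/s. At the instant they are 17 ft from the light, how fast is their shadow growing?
25/7 ft/s

By similar triangles: 12/(x+s) = 5/s
Solving: s = 5x/7
ds/dt = 5/7 · dx/dt = 5/7 · 5 = 25/7 ft/s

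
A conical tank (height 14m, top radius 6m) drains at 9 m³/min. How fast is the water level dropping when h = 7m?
1/π ≈ 0.3183 m/min

r/h = 6/14, so r = (3/7)h
V = (1/3)πr²h = (1/3)π((3/7)h)²h = (3/49)πh³
dV/dh = (9/49)πh²
dh/dt = (dV/dt)/(dV/dh) = -9/((9/49)π·7²) = -1/π m/min
The level is dropping at 1/π ≈ 0.3183 m/min.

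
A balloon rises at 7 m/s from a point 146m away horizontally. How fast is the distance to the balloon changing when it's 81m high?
567√27877/27877 ≈ 3.396 m/s

z² = 146² + y²
z = √(146² + 81²) = √27877
dz/dt = y/z · dy/dt = 81/√27877 · 7 = 567√27877/27877 ≈ 3.396 m/s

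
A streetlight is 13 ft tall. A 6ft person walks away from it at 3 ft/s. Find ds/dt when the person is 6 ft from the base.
18/7 ft/s

By similar triangles: 13/(x+s) = 6/s
Solving: s = 6x/7
ds/dt = 6/7 · dx/dt = 6/7 · 3 = 18/7 ft/s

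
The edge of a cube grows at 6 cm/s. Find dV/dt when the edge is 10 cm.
1800 cm³/s

V = s³
dV/dt = 3s² · ds/dt = 3·10²·6 = 1800 cm³/s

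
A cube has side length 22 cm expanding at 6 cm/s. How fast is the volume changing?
8712 cm³/s

V = s³
dV/dt = 3s² · ds/dt = 3·22²·6 = 8712 cm³/s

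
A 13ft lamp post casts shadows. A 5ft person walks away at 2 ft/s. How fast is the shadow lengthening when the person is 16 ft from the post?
5/4 ft/s

By similar triangles: 13/(x+s) = 5/s
Solving: s = 5x/8
ds/dt = 5/8 · dx/dt = 5/8 · 2 = 5/4 ft/s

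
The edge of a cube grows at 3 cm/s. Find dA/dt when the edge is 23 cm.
828 cm²/s

A = 6s²
dA/dt = 12s · ds/dt = 12·23·3 = 828 cm²/s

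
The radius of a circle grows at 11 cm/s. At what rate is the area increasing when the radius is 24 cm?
528π cm²/s

A = πr²
dA/dt = 2πr · dr/dt = 2π(24)(11) = 528π cm²/s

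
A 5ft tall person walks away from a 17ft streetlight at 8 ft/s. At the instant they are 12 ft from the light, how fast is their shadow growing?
10/3 ft/s

By similar triangles: 17/(x+s) = 5/s
Solving: s = 5x/12
ds/dt = 5/12 · dx/dt = 5/12 · 8 = 10/3 ft/s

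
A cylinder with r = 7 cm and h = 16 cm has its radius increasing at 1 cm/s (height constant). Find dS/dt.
60π cm²/s

S = 2πrh + 2πr² (lateral + bases)
dS/dt = (2πh + 4πr)·dr/dt = (2π·16 + 4π·7)·1
= 60π cm²/s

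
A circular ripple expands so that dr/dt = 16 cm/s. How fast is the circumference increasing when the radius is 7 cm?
32π cm/s

C = 2πr
dC/dt = 2π · dr/dt = 2π · 16 = 32π cm/s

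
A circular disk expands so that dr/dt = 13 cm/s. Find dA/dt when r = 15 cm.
390π cm²/s

A = πr²
dA/dt = 2πr · dr/dt = 2π(15)(13) = 390π cm²/s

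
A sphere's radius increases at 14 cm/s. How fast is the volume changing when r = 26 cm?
37856π cm³/s

V = (4/3)πr³
dV/dt = dV/dr · dr/dt = 4πr² · 14
At r = 26: dV/dt = 37856π cm³/s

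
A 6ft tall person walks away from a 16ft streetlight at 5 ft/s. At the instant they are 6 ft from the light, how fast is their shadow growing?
3 ft/s

By similar triangles: 16/(x+s) = 6/s
Solving: s = 6x/10
ds/dt = 6/10 · dx/dt = 3/5 · 5 = 3 ft/s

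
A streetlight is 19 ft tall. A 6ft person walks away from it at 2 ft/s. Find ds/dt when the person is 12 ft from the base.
12/13 ft/s

By similar triangles: 19/(x+s) = 6/s
Solving: s = 6x/13
ds/dt = 6/13 · dx/dt = 6/13 · 2 = 12/13 ft/s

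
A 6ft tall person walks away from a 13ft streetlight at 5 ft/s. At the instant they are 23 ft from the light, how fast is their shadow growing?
30/7 ft/s

By similar triangles: 13/(x+s) = 6/s
Solving: s = 6x/7
ds/dt = 6/7 · dx/dt = 6/7 · 5 = 30/7 ft/s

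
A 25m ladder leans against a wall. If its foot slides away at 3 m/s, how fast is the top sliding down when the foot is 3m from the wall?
9√154/308 ≈ 0.3626 m/s

x² + y² = 25²
2x·dx/dt + 2y·dy/dt = 0
dy/dt = -x/y · dx/dt = -3/(2√154) · 3 = -9√154/308 m/s
The top is descending at 9√154/308 ≈ 0.3626 m/s.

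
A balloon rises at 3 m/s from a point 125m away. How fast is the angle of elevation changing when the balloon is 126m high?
0.011904 rad/s

tan(θ) = y/125
sec²(θ) · dθ/dt = (1/125) · dy/dt
dθ/dt = cos²(θ)/125 · 3 = 125/(125² + 126²) · 3
dθ/dt = 0.011904 rad/s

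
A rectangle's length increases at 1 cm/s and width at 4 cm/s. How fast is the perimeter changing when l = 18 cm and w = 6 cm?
10 cm/s

P = 2(l + w)
dP/dt = 2(dl/dt + dw/dt) = 2(1 + 4) = 10 cm/s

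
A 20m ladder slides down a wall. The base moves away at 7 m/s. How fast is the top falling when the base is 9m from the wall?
63√319/319 ≈ 3.527 m/s

x² + y² = 20²
2x·dx/dt + 2y·dy/dt = 0
dy/dt = -x/y · dx/dt = -9/√319 · 7 = -63√319/319 m/s
The top is descending at 63√319/319 ≈ 3.527 m/s.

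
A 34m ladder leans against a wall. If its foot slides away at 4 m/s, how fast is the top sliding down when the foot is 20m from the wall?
40√21/63 ≈ 2.91 m/s

x² + y² = 34²
2x·dx/dt + 2y·dy/dt = 0
dy/dt = -x/y · dx/dt = -20/(6√21) · 4 = -40√21/63 m/s
The top is descending at 40√21/63 ≈ 2.91 m/s.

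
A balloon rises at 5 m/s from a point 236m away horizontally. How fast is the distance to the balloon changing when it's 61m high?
305√59417/59417 ≈ 1.251 m/s

z² = 236² + y²
z = √(236² + 61²) = √59417
dz/dt = y/z · dy/dt = 61/√59417 · 5 = 305√59417/59417 ≈ 1.251 m/s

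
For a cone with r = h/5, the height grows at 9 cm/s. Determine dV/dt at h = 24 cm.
5184π/25 cm³/s

V = (1/3)π(h/5)²h = πh³/75
dV/dt = πh²/25 · 9
At h = 24: dV/dt = 5184π/25 cm³/s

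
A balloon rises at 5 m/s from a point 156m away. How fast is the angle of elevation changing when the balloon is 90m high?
0.024047 rad/s

tan(θ) = y/156
sec²(θ) · dθ/dt = (1/156) · dy/dt
dθ/dt = cos²(θ)/156 · 5 = 156/(156² + 90²) · 5
dθ/dt = 0.024047 rad/s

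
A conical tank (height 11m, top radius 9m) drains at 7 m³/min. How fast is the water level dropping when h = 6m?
847/(2916π) ≈ 0.09246 m/min

r/h = 9/11, so r = (9/11)h
V = (1/3)πr²h = (1/3)π((9/11)h)²h = (27/121)πh³
dV/dh = (81/121)πh²
dh/dt = (dV/dt)/(dV/dh) = -7/((81/121)π·6²) = -847/(2916π) m/min
The level is dropping at 847/(2916π) ≈ 0.09246 m/min.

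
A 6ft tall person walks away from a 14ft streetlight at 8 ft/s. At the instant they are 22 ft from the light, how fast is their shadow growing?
6 ft/s

By similar triangles: 14/(x+s) = 6/s
Solving: s = 6x/8
ds/dt = 6/8 · dx/dt = 3/4 · 8 = 6 ft/s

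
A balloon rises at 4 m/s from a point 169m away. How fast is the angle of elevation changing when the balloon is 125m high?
0.015299 rad/s

tan(θ) = y/169
sec²(θ) · dθ/dt = (1/169) · dy/dt
dθ/dt = cos²(θ)/169 · 4 = 169/(169² + 125²) · 4
dθ/dt = 0.015299 rad/s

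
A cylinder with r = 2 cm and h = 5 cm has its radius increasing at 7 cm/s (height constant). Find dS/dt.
126π cm²/s

S = 2πrh + 2πr² (lateral + bases)
dS/dt = (2πh + 4πr)·dr/dt = (2π·5 + 4π·2)·7
= 126π cm²/s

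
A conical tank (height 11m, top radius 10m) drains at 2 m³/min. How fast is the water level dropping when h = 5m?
121/(1250π) ≈ 0.03081 m/min

r/h = 10/11, so r = (10/11)h
V = (1/3)πr²h = (1/3)π((10/11)h)²h = (100/363)πh³
dV/dh = (100/121)πh²
dh/dt = (dV/dt)/(dV/dh) = -2/((100/121)π·5²) = -121/(1250π) m/min
The level is dropping at 121/(1250π) ≈ 0.03081 m/min.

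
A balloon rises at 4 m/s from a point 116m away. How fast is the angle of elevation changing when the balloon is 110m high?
0.018156 rad/s

tan(θ) = y/116
sec²(θ) · dθ/dt = (1/116) · dy/dt
dθ/dt = cos²(θ)/116 · 4 = 116/(116² + 110²) · 4
dθ/dt = 0.018156 rad/s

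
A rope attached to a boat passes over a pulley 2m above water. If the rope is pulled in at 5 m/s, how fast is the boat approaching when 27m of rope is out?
27√29/29 ≈ 5.014 m/s

rope² = x² + 2²
x = √(27² - 2²) = 5√29
dx/dt = (rope/x) · d(rope)/dt = (27/(5√29)) · (-5) = -27√29/29 m/s
The boat approaches at 27√29/29 ≈ 5.014 m/s.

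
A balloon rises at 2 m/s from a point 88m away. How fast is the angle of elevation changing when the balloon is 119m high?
0.008035 rad/s

tan(θ) = y/88
sec²(θ) · dθ/dt = (1/88) · dy/dt
dθ/dt = cos²(θ)/88 · 2 = 88/(88² + 119²) · 2
dθ/dt = 0.008035 rad/s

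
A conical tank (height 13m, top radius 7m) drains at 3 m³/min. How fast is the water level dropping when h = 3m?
169/(147π) ≈ 0.3659 m/min

r/h = 7/13, so r = (7/13)h
V = (1/3)πr²h = (1/3)π((7/13)h)²h = (49/507)πh³
dV/dh = (49/169)πh²
dh/dt = (dV/dt)/(dV/dh) = -3/((49/169)π·3²) = -169/(147π) m/min
The level is dropping at 169/(147π) ≈ 0.3659 m/min.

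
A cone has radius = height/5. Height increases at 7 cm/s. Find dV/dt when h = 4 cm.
112π/25 cm³/s

V = (1/3)π(h/5)²h = πh³/75
dV/dt = πh²/25 · 7
At h = 4: dV/dt = 112π/25 cm³/s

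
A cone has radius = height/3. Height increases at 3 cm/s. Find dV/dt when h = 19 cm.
361π/3 cm³/s

V = (1/3)π(h/3)²h = πh³/27
dV/dt = πh²/9 · 3
At h = 19: dV/dt = 361π/3 cm³/s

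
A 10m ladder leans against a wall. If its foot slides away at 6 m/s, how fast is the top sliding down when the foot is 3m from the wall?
18√91/91 ≈ 1.887 m/s

x² + y² = 10²
2x·dx/dt + 2y·dy/dt = 0
dy/dt = -x/y · dx/dt = -3/√91 · 6 = -18√91/91 m/s
The top is descending at 18√91/91 ≈ 1.887 m/s.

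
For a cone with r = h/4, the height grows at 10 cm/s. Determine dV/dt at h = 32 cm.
640π cm³/s

V = (1/3)π(h/4)²h = πh³/48
dV/dt = πh²/16 · 10
At h = 32: dV/dt = 640π cm³/s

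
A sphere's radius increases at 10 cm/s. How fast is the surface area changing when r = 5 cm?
400π cm²/s

S = 4πr²
dS/dt = dS/dr · dr/dt = 8πr · 10
At r = 5: dS/dt = 400π cm²/s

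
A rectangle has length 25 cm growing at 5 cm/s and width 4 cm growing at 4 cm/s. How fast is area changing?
120 cm²/s

A = lw
dA/dt = w·dl/dt + l·dw/dt = 4·5 + 25·4 = 120 cm²/s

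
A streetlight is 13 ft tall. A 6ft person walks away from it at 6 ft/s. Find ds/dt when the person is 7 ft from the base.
36/7 ft/s

By similar triangles: 13/(x+s) = 6/s
Solving: s = 6x/7
ds/dt = 6/7 · dx/dt = 6/7 · 6 = 36/7 ft/s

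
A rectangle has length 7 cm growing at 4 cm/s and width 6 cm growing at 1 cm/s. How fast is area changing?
31 cm²/s

A = lw
dA/dt = w·dl/dt + l·dw/dt = 6·4 + 7·1 = 31 cm²/s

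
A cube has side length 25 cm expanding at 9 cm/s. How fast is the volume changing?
16875 cm³/s

V = s³
dV/dt = 3s² · ds/dt = 3·25²·9 = 16875 cm³/s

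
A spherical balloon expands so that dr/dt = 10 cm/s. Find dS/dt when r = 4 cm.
320π cm²/s

S = 4πr²
dS/dt = dS/dr · dr/dt = 8πr · 10
At r = 4: dS/dt = 320π cm²/s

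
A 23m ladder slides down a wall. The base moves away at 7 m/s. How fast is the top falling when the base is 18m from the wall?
126√205/205 ≈ 8.8 m/s

x² + y² = 23²
2x·dx/dt + 2y·dy/dt = 0
dy/dt = -x/y · dx/dt = -18/√205 · 7 = -126√205/205 m/s
The top is descending at 126√205/205 ≈ 8.8 m/s.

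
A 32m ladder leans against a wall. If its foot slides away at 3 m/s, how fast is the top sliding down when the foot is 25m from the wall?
25√399/133 ≈ 3.755 m/s

x² + y² = 32²
2x·dx/dt + 2y·dy/dt = 0
dy/dt = -x/y · dx/dt = -25/√399 · 3 = -25√399/133 m/s
The top is descending at 25√399/133 ≈ 3.755 m/s.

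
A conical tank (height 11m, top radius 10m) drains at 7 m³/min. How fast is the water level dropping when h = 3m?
847/(900π) ≈ 0.2996 m/min

r/h = 10/11, so r = (10/11)h
V = (1/3)πr²h = (1/3)π((10/11)h)²h = (100/363)πh³
dV/dh = (100/121)πh²
dh/dt = (dV/dt)/(dV/dh) = -7/((100/121)π·3²) = -847/(900π) m/min
The level is dropping at 847/(900π) ≈ 0.2996 m/min.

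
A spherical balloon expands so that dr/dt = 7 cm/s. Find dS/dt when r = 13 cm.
728π cm²/s

S = 4πr²
dS/dt = dS/dr · dr/dt = 8πr · 7
At r = 13: dS/dt = 728π cm²/s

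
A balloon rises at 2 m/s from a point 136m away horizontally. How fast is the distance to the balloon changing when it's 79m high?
158√24737/24737 ≈ 1.005 m/s

z² = 136² + y²
z = √(136² + 79²) = √24737
dz/dt = y/z · dy/dt = 79/√24737 · 2 = 158√24737/24737 ≈ 1.005 m/s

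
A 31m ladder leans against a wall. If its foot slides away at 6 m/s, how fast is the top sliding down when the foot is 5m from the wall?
5√26/26 ≈ 0.9806 m/s

x² + y² = 31²
2x·dx/dt + 2y·dy/dt = 0
dy/dt = -x/y · dx/dt = -5/(6√26) · 6 = -5√26/26 m/s
The top is descending at 5√26/26 ≈ 0.9806 m/s.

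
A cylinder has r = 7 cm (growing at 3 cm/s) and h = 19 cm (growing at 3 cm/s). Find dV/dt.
945π cm³/s

V = πr²h
dV/dt = 2πrh·dr/dt + πr²·dh/dt
= 2π(7)(19)(3) + π(7)²(3)
= 945π cm³/s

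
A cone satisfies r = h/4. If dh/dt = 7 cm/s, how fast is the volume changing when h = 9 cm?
567π/16 cm³/s

V = (1/3)π(h/4)²h = πh³/48
dV/dt = πh²/16 · 7
At h = 9: dV/dt = 567π/16 cm³/s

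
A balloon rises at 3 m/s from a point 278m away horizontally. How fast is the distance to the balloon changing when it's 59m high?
177√80765/80765 ≈ 0.6228 m/s

z² = 278² + y²
z = √(278² + 59²) = √80765
dz/dt = y/z · dy/dt = 59/√80765 · 3 = 177√80765/80765 ≈ 0.6228 m/s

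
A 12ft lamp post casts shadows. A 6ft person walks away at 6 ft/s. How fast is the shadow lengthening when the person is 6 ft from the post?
6 ft/s

By similar triangles: 12/(x+s) = 6/s
Solving: s = 6x/6
ds/dt = 6/6 · dx/dt = 1 · 6 = 6 ft/s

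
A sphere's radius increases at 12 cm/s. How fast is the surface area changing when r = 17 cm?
1632π cm²/s

S = 4πr²
dS/dt = dS/dr · dr/dt = 8πr · 12
At r = 17: dS/dt = 1632π cm²/s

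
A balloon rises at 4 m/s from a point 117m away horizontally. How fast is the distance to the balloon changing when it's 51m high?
34√1810/905 ≈ 1.598 m/s

z² = 117² + y²
z = √(117² + 51²) = 3√1810
dz/dt = y/z · dy/dt = 51/(3√1810) · 4 = 34√1810/905 ≈ 1.598 m/s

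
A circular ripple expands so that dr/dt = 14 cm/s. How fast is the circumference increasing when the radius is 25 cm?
28π cm/s

C = 2πr
dC/dt = 2π · dr/dt = 2π · 14 = 28π cm/s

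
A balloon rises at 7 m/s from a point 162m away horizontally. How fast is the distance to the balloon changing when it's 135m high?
35√61/61 ≈ 4.481 m/s

z² = 162² + y²
z = √(162² + 135²) = 27√61
dz/dt = y/z · dy/dt = 135/(27√61) · 7 = 35√61/61 ≈ 4.481 m/s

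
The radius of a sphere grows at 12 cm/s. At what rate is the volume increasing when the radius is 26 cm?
32448π cm³/s

V = (4/3)πr³
dV/dt = dV/dr · dr/dt = 4πr² · 12
At r = 26: dV/dt = 32448π cm³/s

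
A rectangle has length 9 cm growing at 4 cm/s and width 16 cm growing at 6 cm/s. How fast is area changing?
118 cm²/s

A = lw
dA/dt = w·dl/dt + l·dw/dt = 16·4 + 9·6 = 118 cm²/s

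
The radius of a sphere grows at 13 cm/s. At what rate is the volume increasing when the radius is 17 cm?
15028π cm³/s

V = (4/3)πr³
dV/dt = dV/dr · dr/dt = 4πr² · 13
At r = 17: dV/dt = 15028π cm³/s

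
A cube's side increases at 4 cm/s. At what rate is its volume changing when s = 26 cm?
8112 cm³/s

V = s³
dV/dt = 3s² · ds/dt = 3·26²·4 = 8112 cm³/s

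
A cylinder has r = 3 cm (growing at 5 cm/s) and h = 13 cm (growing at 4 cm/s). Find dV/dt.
426π cm³/s

V = πr²h
dV/dt = 2πrh·dr/dt + πr²·dh/dt
= 2π(3)(13)(5) + π(3)²(4)
= 426π cm³/s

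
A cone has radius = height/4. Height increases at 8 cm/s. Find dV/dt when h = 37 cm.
1369π/2 cm³/s

V = (1/3)π(h/4)²h = πh³/48
dV/dt = πh²/16 · 8
At h = 37: dV/dt = 1369π/2 cm³/s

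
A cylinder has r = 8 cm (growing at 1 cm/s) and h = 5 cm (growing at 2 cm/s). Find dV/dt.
208π cm³/s

V = πr²h
dV/dt = 2πrh·dr/dt + πr²·dh/dt
= 2π(8)(5)(1) + π(8)²(2)
= 208π cm³/s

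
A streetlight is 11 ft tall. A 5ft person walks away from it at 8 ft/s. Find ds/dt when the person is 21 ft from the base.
20/3 ft/s

By similar triangles: 11/(x+s) = 5/s
Solving: s = 5x/6
ds/dt = 5/6 · dx/dt = 5/6 · 8 = 20/3 ft/s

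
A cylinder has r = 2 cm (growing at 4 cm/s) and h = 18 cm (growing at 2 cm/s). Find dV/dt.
296π cm³/s

V = πr²h
dV/dt = 2πrh·dr/dt + πr²·dh/dt
= 2π(2)(18)(4) + π(2)²(2)
= 296π cm³/s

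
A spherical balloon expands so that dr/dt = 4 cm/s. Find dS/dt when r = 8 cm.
256π cm²/s

S = 4πr²
dS/dt = dS/dr · dr/dt = 8πr · 4
At r = 8: dS/dt = 256π cm²/s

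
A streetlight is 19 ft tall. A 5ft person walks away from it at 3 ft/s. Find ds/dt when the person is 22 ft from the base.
15/14 ft/s

By similar triangles: 19/(x+s) = 5/s
Solving: s = 5x/14
ds/dt = 5/14 · dx/dt = 5/14 · 3 = 15/14 ft/s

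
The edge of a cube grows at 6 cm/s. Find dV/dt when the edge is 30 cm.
16200 cm³/s

V = s³
dV/dt = 3s² · ds/dt = 3·30²·6 = 16200 cm³/s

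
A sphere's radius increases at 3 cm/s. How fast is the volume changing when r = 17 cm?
3468π cm³/s

V = (4/3)πr³
dV/dt = dV/dr · dr/dt = 4πr² · 3
At r = 17: dV/dt = 3468π cm³/s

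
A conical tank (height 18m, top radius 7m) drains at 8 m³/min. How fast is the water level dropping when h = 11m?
2592/(5929π) ≈ 0.1392 m/min

r/h = 7/18, so r = (7/18)h
V = (1/3)πr²h = (1/3)π((7/18)h)²h = (49/972)πh³
dV/dh = (49/324)πh²
dh/dt = (dV/dt)/(dV/dh) = -8/((49/324)π·11²) = -2592/(5929π) m/min
The level is dropping at 2592/(5929π) ≈ 0.1392 m/min.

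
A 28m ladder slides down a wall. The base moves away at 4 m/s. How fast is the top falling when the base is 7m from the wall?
4√15/15 ≈ 1.033 m/s

x² + y² = 28²
2x·dx/dt + 2y·dy/dt = 0
dy/dt = -x/y · dx/dt = -7/(7√15) · 4 = -4√15/15 m/s
The top is descending at 4√15/15 ≈ 1.033 m/s.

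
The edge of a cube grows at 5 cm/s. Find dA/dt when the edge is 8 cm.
480 cm²/s

A = 6s²
dA/dt = 12s · ds/dt = 12·8·5 = 480 cm²/s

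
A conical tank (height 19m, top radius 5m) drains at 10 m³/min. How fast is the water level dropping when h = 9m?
722/(405π) ≈ 0.5675 m/min

r/h = 5/19, so r = (5/19)h
V = (1/3)πr²h = (1/3)π((5/19)h)²h = (25/1083)πh³
dV/dh = (25/361)πh²
dh/dt = (dV/dt)/(dV/dh) = -10/((25/361)π·9²) = -722/(405π) m/min
The level is dropping at 722/(405π) ≈ 0.5675 m/min.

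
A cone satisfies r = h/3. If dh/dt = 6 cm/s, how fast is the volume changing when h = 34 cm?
2312π/3 cm³/s

V = (1/3)π(h/3)²h = πh³/27
dV/dt = πh²/9 · 6
At h = 34: dV/dt = 2312π/3 cm³/s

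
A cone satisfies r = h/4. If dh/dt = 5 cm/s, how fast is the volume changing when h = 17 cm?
1445π/16 cm³/s

V = (1/3)π(h/4)²h = πh³/48
dV/dt = πh²/16 · 5
At h = 17: dV/dt = 1445π/16 cm³/s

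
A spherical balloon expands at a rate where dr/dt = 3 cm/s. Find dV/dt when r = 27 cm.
8748π cm³/s

V = (4/3)πr³
dV/dt = dV/dr · dr/dt = 4πr² · 3
At r = 27: dV/dt = 8748π cm³/s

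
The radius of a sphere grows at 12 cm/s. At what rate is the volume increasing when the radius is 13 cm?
8112π cm³/s

V = (4/3)πr³
dV/dt = dV/dr · dr/dt = 4πr² · 12
At r = 13: dV/dt = 8112π cm³/s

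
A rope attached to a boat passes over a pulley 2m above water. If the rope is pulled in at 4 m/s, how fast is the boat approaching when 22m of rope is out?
11√30/15 ≈ 4.017 m/s

rope² = x² + 2²
x = √(22² - 2²) = 4√30
dx/dt = (rope/x) · d(rope)/dt = (22/(4√30)) · (-4) = -11√30/15 m/s
The boat approaches at 11√30/15 ≈ 4.017 m/s.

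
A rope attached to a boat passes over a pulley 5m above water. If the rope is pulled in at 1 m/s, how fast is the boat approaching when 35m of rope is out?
7√3/12 ≈ 1.01 m/s

rope² = x² + 5²
x = √(35² - 5²) = 20√3
dx/dt = (rope/x) · d(rope)/dt = (35/(20√3)) · (-1) = -7√3/12 m/s
The boat approaches at 7√3/12 ≈ 1.01 m/s.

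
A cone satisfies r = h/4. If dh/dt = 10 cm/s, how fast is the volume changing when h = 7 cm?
245π/8 cm³/s

V = (1/3)π(h/4)²h = πh³/48
dV/dt = πh²/16 · 10
At h = 7: dV/dt = 245π/8 cm³/s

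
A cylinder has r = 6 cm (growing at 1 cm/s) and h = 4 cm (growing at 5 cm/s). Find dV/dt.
228π cm³/s

V = πr²h
dV/dt = 2πrh·dr/dt + πr²·dh/dt
= 2π(6)(4)(1) + π(6)²(5)
= 228π cm³/s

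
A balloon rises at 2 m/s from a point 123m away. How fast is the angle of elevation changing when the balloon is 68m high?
0.012454 rad/s

tan(θ) = y/123
sec²(θ) · dθ/dt = (1/123) · dy/dt
dθ/dt = cos²(θ)/123 · 2 = 123/(123² + 68²) · 2
dθ/dt = 0.012454 rad/s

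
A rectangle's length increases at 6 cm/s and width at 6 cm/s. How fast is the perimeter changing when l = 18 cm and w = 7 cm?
24 cm/s

P = 2(l + w)
dP/dt = 2(dl/dt + dw/dt) = 2(6 + 6) = 24 cm/s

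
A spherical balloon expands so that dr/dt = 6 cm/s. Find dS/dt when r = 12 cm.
576π cm²/s

S = 4πr²
dS/dt = dS/dr · dr/dt = 8πr · 6
At r = 12: dS/dt = 576π cm²/s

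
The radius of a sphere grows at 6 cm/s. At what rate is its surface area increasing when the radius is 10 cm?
480π cm²/s

S = 4πr²
dS/dt = dS/dr · dr/dt = 8πr · 6
At r = 10: dS/dt = 480π cm²/s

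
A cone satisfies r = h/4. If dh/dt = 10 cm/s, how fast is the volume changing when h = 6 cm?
45π/2 cm³/s

V = (1/3)π(h/4)²h = πh³/48
dV/dt = πh²/16 · 10
At h = 6: dV/dt = 45π/2 cm³/s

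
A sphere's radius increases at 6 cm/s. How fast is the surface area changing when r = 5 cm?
240π cm²/s

S = 4πr²
dS/dt = dS/dr · dr/dt = 8πr · 6
At r = 5: dS/dt = 240π cm²/s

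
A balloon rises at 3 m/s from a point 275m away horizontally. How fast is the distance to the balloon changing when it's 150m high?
18√157/157 ≈ 1.437 m/s

z² = 275² + y²
z = √(275² + 150²) = 25√157
dz/dt = y/z · dy/dt = 150/(25√157) · 3 = 18√157/157 ≈ 1.437 m/s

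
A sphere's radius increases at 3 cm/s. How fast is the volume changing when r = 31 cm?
11532π cm³/s

V = (4/3)πr³
dV/dt = dV/dr · dr/dt = 4πr² · 3
At r = 31: dV/dt = 11532π cm³/s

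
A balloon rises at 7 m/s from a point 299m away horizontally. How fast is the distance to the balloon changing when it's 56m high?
392√92537/92537 ≈ 1.289 m/s

z² = 299² + y²
z = √(299² + 56²) = √92537
dz/dt = y/z · dy/dt = 56/√92537 · 7 = 392√92537/92537 ≈ 1.289 m/s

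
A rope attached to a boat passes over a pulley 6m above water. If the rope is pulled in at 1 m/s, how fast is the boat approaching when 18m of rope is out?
3√2/4 ≈ 1.061 m/s

rope² = x² + 6²
x = √(18² - 6²) = 12√2
dx/dt = (rope/x) · d(rope)/dt = (18/(12√2)) · (-1) = -3√2/4 m/s
The boat approaches at 3√2/4 ≈ 1.061 m/s.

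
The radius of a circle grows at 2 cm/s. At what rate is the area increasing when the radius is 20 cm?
80π cm²/s

A = πr²
dA/dt = 2πr · dr/dt = 2π(20)(2) = 80π cm²/s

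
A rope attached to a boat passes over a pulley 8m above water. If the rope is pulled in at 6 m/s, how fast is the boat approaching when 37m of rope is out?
74√145/145 ≈ 6.145 m/s

rope² = x² + 8²
x = √(37² - 8²) = 3√145
dx/dt = (rope/x) · d(rope)/dt = (37/(3√145)) · (-6) = -74√145/145 m/s
The boat approaches at 74√145/145 ≈ 6.145 m/s.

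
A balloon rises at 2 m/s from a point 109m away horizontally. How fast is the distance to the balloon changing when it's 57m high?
57√15130/7565 ≈ 0.9268 m/s

z² = 109² + y²
z = √(109² + 57²) = √15130
dz/dt = y/z · dy/dt = 57/√15130 · 2 = 57√15130/7565 ≈ 0.9268 m/s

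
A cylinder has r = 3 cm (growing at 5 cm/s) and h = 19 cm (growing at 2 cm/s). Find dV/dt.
588π cm³/s

V = πr²h
dV/dt = 2πrh·dr/dt + πr²·dh/dt
= 2π(3)(19)(5) + π(3)²(2)
= 588π cm³/s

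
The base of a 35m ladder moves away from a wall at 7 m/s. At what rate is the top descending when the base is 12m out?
84√1081/1081 ≈ 2.555 m/s

x² + y² = 35²
2x·dx/dt + 2y·dy/dt = 0
dy/dt = -x/y · dx/dt = -12/√1081 · 7 = -84√1081/1081 m/s
The top is descending at 84√1081/1081 ≈ 2.555 m/s.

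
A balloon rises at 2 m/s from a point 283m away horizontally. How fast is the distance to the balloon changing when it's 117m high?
117√93778/46889 ≈ 0.7641 m/s

z² = 283² + y²
z = √(283² + 117²) = √93778
dz/dt = y/z · dy/dt = 117/√93778 · 2 = 117√93778/46889 ≈ 0.7641 m/s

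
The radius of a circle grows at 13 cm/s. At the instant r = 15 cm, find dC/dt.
26π cm/s

C = 2πr
dC/dt = 2π · dr/dt = 2π · 13 = 26π cm/s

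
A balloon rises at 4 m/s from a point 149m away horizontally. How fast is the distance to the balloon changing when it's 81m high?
162√28762/14381 ≈ 1.91 m/s

z² = 149² + y²
z = √(149² + 81²) = √28762
dz/dt = y/z · dy/dt = 81/√28762 · 4 = 162√28762/14381 ≈ 1.91 m/s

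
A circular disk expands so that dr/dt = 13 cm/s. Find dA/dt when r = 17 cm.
442π cm²/s

A = πr²
dA/dt = 2πr · dr/dt = 2π(17)(13) = 442π cm²/s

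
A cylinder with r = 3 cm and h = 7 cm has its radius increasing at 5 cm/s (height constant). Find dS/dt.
130π cm²/s

S = 2πrh + 2πr² (lateral + bases)
dS/dt = (2πh + 4πr)·dr/dt = (2π·7 + 4π·3)·5
= 130π cm²/s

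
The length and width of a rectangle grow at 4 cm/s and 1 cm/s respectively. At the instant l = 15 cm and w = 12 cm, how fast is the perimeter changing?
10 cm/s

P = 2(l + w)
dP/dt = 2(dl/dt + dw/dt) = 2(4 + 1) = 10 cm/s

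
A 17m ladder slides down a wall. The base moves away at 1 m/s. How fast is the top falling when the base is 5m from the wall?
5√66/132 ≈ 0.3077 m/s

x² + y² = 17²
2x·dx/dt + 2y·dy/dt = 0
dy/dt = -x/y · dx/dt = -5/(2√66) · 1 = -5√66/132 m/s
The top is descending at 5√66/132 ≈ 0.3077 m/s.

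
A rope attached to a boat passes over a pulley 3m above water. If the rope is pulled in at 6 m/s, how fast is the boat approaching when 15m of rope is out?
5√6/2 ≈ 6.124 m/s

rope² = x² + 3²
x = √(15² - 3²) = 6√6
dx/dt = (rope/x) · d(rope)/dt = (15/(6√6)) · (-6) = -5√6/2 m/s
The boat approaches at 5√6/2 ≈ 6.124 m/s.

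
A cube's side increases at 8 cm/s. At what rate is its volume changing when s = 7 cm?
1176 cm³/s

V = s³
dV/dt = 3s² · ds/dt = 3·7²·8 = 1176 cm³/s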